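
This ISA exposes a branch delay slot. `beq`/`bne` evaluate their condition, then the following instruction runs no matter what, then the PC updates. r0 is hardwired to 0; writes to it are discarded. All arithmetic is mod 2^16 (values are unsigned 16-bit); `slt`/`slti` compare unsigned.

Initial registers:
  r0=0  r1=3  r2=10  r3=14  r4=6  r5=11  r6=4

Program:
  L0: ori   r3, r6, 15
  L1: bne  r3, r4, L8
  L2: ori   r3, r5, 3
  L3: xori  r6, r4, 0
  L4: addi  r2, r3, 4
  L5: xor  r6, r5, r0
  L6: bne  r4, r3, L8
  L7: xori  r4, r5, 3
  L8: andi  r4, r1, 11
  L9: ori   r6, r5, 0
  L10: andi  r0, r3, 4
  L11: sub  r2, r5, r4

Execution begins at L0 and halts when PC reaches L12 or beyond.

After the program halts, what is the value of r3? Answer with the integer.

#0 ori   r3, r6, 15 ; 0/3/10/15/6/11/4
#1 bne  r3, r4, L8 ; 0/3/10/15/6/11/4 ; →target
#2 ori   r3, r5, 3 ; 0/3/10/11/6/11/4
#8 andi  r4, r1, 11 ; 0/3/10/11/3/11/4
#9 ori   r6, r5, 0 ; 0/3/10/11/3/11/11
#10 andi  r0, r3, 4 ; 0/3/10/11/3/11/11
#11 sub  r2, r5, r4 ; 0/3/8/11/3/11/11

11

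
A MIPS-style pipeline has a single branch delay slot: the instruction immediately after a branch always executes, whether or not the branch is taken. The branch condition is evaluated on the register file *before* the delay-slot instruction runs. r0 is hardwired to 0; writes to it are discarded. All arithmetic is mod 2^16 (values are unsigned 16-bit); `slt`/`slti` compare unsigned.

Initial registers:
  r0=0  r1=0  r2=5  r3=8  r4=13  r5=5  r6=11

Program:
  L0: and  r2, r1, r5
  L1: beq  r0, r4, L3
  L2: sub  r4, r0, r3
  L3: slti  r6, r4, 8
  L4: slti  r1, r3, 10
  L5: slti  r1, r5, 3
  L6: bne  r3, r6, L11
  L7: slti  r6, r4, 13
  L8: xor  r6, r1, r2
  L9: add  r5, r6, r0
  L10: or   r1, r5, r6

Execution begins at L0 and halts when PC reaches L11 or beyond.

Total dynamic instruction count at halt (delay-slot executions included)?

#0 and  r2, r1, r5 ; 0/0/0/8/13/5/11
#1 beq  r0, r4, L3 ; 0/0/0/8/13/5/11 ; →fallthru
#2 sub  r4, r0, r3 ; 0/0/0/8/65528/5/11
#3 slti  r6, r4, 8 ; 0/0/0/8/65528/5/0
#4 slti  r1, r3, 10 ; 0/1/0/8/65528/5/0
#5 slti  r1, r5, 3 ; 0/0/0/8/65528/5/0
#6 bne  r3, r6, L11 ; 0/0/0/8/65528/5/0 ; →target
#7 slti  r6, r4, 13 ; 0/0/0/8/65528/5/0

8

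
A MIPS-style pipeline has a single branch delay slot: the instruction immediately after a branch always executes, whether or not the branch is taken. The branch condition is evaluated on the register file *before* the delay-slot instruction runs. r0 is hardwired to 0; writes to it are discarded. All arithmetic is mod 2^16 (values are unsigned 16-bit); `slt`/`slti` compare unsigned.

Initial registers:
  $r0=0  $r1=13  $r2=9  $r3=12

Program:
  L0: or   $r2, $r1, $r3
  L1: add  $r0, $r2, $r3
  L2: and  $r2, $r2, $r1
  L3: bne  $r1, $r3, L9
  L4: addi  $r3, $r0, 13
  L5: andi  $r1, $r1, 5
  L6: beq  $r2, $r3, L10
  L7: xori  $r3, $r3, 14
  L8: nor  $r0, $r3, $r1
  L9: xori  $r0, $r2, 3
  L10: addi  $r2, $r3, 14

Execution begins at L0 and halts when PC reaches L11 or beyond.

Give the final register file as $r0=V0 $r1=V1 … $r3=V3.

#0 or   $r2, $r1, $r3 ; 0/13/13/12
#1 add  $r0, $r2, $r3 ; 0/13/13/12
#2 and  $r2, $r2, $r1 ; 0/13/13/12
#3 bne  $r1, $r3, L9 ; 0/13/13/12 ; →target
#4 addi  $r3, $r0, 13 ; 0/13/13/13
#9 xori  $r0, $r2, 3 ; 0/13/13/13
#10 addi  $r2, $r3, 14 ; 0/13/27/13

$r0=0 $r1=13 $r2=27 $r3=13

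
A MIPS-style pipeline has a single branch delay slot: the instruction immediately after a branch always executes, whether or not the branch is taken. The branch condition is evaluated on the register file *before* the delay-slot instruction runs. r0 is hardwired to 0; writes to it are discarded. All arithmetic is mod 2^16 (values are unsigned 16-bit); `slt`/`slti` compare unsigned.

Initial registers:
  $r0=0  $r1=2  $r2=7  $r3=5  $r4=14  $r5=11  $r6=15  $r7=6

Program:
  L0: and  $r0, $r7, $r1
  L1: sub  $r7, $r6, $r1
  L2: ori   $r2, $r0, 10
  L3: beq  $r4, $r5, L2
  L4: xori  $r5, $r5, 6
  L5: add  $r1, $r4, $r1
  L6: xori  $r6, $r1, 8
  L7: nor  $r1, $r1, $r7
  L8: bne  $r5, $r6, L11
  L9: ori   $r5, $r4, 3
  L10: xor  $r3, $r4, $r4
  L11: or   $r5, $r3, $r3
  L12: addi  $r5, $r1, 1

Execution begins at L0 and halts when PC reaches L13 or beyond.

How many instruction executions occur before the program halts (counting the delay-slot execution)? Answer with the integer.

12

[0] and  $r0, $r7, $r1  →  {$r0:0, $r1:2, $r2:7, $r3:5, $r4:14, $r5:11, $r6:15, $r7:6}
[1] sub  $r7, $r6, $r1  →  {$r0:0, $r1:2, $r2:7, $r3:5, $r4:14, $r5:11, $r6:15, $r7:13}
[2] ori   $r2, $r0, 10  →  {$r0:0, $r1:2, $r2:10, $r3:5, $r4:14, $r5:11, $r6:15, $r7:13}
[3] beq  $r4, $r5, L2  →  {$r0:0, $r1:2, $r2:10, $r3:5, $r4:14, $r5:11, $r6:15, $r7:13}  ⟨branch fallthrough⟩
[4] xori  $r5, $r5, 6  →  {$r0:0, $r1:2, $r2:10, $r3:5, $r4:14, $r5:13, $r6:15, $r7:13}
[5] add  $r1, $r4, $r1  →  {$r0:0, $r1:16, $r2:10, $r3:5, $r4:14, $r5:13, $r6:15, $r7:13}
[6] xori  $r6, $r1, 8  →  {$r0:0, $r1:16, $r2:10, $r3:5, $r4:14, $r5:13, $r6:24, $r7:13}
[7] nor  $r1, $r1, $r7  →  {$r0:0, $r1:65506, $r2:10, $r3:5, $r4:14, $r5:13, $r6:24, $r7:13}
[8] bne  $r5, $r6, L11  →  {$r0:0, $r1:65506, $r2:10, $r3:5, $r4:14, $r5:13, $r6:24, $r7:13}  ⟨branch taken⟩
[9] ori   $r5, $r4, 3  →  {$r0:0, $r1:65506, $r2:10, $r3:5, $r4:14, $r5:15, $r6:24, $r7:13}
[11] or   $r5, $r3, $r3  →  {$r0:0, $r1:65506, $r2:10, $r3:5, $r4:14, $r5:5, $r6:24, $r7:13}
[12] addi  $r5, $r1, 1  →  {$r0:0, $r1:65506, $r2:10, $r3:5, $r4:14, $r5:65507, $r6:24, $r7:13}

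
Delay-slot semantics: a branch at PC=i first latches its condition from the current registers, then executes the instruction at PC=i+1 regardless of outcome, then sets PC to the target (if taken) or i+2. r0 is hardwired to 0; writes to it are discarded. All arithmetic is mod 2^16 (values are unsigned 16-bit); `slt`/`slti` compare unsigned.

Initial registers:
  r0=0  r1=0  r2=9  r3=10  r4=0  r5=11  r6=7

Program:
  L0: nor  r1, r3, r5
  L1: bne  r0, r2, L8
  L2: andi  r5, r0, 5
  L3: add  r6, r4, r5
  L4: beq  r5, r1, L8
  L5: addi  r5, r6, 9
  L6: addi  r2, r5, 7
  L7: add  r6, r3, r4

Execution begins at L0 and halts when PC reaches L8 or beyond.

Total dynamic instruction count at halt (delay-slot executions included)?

PC=0  nor  r1, r3, r5        | r0=0 r1=65524 r2=9 r3=10 r4=0 r5=11 r6=7
PC=1  bne  r0, r2, L8        | r0=0 r1=65524 r2=9 r3=10 r4=0 r5=11 r6=7  [TAKEN]
PC=2  andi  r5, r0, 5        | r0=0 r1=65524 r2=9 r3=10 r4=0 r5=0 r6=7

3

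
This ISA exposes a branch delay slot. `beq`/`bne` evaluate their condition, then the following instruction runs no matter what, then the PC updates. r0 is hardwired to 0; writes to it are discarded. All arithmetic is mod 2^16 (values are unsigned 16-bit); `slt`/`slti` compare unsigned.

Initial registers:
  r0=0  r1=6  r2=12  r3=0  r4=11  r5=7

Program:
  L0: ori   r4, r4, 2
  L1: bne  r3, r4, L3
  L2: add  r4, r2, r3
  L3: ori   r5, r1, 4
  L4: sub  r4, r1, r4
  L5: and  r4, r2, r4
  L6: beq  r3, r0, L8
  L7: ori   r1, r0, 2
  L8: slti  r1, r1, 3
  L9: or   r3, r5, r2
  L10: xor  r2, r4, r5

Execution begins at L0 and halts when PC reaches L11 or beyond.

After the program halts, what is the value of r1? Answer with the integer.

[0] ori   r4, r4, 2  →  {r0:0, r1:6, r2:12, r3:0, r4:11, r5:7}
[1] bne  r3, r4, L3  →  {r0:0, r1:6, r2:12, r3:0, r4:11, r5:7}  ⟨branch taken⟩
[2] add  r4, r2, r3  →  {r0:0, r1:6, r2:12, r3:0, r4:12, r5:7}
[3] ori   r5, r1, 4  →  {r0:0, r1:6, r2:12, r3:0, r4:12, r5:6}
[4] sub  r4, r1, r4  →  {r0:0, r1:6, r2:12, r3:0, r4:65530, r5:6}
[5] and  r4, r2, r4  →  {r0:0, r1:6, r2:12, r3:0, r4:8, r5:6}
[6] beq  r3, r0, L8  →  {r0:0, r1:6, r2:12, r3:0, r4:8, r5:6}  ⟨branch taken⟩
[7] ori   r1, r0, 2  →  {r0:0, r1:2, r2:12, r3:0, r4:8, r5:6}
[8] slti  r1, r1, 3  →  {r0:0, r1:1, r2:12, r3:0, r4:8, r5:6}
[9] or   r3, r5, r2  →  {r0:0, r1:1, r2:12, r3:14, r4:8, r5:6}
[10] xor  r2, r4, r5  →  {r0:0, r1:1, r2:14, r3:14, r4:8, r5:6}

1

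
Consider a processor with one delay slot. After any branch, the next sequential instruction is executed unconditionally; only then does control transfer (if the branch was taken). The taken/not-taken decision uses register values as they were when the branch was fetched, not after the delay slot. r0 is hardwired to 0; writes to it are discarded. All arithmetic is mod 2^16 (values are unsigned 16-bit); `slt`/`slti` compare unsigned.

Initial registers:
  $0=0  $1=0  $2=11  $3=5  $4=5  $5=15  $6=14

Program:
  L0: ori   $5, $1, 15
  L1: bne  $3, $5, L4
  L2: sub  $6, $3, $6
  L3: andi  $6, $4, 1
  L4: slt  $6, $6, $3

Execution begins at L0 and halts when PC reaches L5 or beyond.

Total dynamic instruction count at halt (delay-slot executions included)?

4

PC=0  ori   $5, $1, 15       | $0=0 $1=0 $2=11 $3=5 $4=5 $5=15 $6=14
PC=1  bne  $3, $5, L4        | $0=0 $1=0 $2=11 $3=5 $4=5 $5=15 $6=14  [TAKEN]
PC=2  sub  $6, $3, $6        | $0=0 $1=0 $2=11 $3=5 $4=5 $5=15 $6=65527
PC=4  slt  $6, $6, $3        | $0=0 $1=0 $2=11 $3=5 $4=5 $5=15 $6=0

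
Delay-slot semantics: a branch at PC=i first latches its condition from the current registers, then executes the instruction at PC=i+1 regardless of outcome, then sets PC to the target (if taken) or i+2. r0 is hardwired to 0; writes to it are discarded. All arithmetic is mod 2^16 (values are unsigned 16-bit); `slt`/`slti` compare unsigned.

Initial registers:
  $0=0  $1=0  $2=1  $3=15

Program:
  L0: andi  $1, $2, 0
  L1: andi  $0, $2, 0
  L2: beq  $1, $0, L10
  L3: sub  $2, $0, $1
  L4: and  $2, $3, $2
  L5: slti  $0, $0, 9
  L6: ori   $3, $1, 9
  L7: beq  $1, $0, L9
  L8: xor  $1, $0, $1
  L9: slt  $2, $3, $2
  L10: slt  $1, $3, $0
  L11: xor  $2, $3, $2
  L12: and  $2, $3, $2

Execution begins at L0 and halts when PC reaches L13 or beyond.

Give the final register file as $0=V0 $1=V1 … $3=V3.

PC=0  andi  $1, $2, 0        | $0=0 $1=0 $2=1 $3=15
PC=1  andi  $0, $2, 0        | $0=0 $1=0 $2=1 $3=15
PC=2  beq  $1, $0, L10       | $0=0 $1=0 $2=1 $3=15  [TAKEN]
PC=3  sub  $2, $0, $1        | $0=0 $1=0 $2=0 $3=15
PC=10 slt  $1, $3, $0        | $0=0 $1=0 $2=0 $3=15
PC=11 xor  $2, $3, $2        | $0=0 $1=0 $2=15 $3=15
PC=12 and  $2, $3, $2        | $0=0 $1=0 $2=15 $3=15

$0=0 $1=0 $2=15 $3=15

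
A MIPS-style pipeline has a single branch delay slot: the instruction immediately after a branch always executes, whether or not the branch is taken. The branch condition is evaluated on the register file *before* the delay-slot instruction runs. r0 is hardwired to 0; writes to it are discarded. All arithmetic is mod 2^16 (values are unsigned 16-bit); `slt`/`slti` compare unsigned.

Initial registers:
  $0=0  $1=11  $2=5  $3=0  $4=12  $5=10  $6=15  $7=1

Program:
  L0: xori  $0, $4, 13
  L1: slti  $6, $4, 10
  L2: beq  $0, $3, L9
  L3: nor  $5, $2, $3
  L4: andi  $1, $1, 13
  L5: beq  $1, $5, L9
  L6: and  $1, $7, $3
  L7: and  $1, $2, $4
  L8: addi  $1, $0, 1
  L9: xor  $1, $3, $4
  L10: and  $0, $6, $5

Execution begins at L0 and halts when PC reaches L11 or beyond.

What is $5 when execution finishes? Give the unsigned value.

  step pc=0: xori  $0, $4, 13  regs=(0,11,5,0,12,10,15,1)
  step pc=1: slti  $6, $4, 10  regs=(0,11,5,0,12,10,0,1)
  step pc=2: beq  $0, $3, L9  cond=T  regs=(0,11,5,0,12,10,0,1)
  step pc=3: nor  $5, $2, $3  regs=(0,11,5,0,12,65530,0,1)
  step pc=9: xor  $1, $3, $4  regs=(0,12,5,0,12,65530,0,1)
  step pc=10: and  $0, $6, $5  regs=(0,12,5,0,12,65530,0,1)

65530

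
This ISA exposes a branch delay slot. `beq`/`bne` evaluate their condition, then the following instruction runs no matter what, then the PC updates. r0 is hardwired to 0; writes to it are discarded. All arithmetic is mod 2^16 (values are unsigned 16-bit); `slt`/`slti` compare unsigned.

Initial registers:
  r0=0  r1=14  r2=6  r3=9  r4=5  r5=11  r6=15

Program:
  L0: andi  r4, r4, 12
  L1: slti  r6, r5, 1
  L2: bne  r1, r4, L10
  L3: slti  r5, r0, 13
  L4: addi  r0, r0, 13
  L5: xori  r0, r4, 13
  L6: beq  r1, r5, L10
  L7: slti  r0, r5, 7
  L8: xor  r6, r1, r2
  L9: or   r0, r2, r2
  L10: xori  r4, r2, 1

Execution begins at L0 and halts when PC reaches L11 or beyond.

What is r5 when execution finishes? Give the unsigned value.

1

  step pc=0: andi  r4, r4, 12  regs=(0,14,6,9,4,11,15)
  step pc=1: slti  r6, r5, 1  regs=(0,14,6,9,4,11,0)
  step pc=2: bne  r1, r4, L10  cond=T  regs=(0,14,6,9,4,11,0)
  step pc=3: slti  r5, r0, 13  regs=(0,14,6,9,4,1,0)
  step pc=10: xori  r4, r2, 1  regs=(0,14,6,9,7,1,0)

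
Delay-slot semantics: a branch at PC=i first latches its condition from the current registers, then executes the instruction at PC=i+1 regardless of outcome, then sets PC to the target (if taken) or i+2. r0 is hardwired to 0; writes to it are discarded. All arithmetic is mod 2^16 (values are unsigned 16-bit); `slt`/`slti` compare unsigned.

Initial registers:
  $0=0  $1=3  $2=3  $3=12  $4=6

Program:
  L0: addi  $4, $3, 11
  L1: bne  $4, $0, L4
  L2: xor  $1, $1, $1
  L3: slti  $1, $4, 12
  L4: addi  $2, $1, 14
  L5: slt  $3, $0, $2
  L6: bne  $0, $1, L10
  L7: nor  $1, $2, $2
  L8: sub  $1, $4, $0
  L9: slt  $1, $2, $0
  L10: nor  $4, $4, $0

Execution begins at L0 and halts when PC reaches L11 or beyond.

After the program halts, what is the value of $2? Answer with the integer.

14

  step pc=0: addi  $4, $3, 11  regs=(0,3,3,12,23)
  step pc=1: bne  $4, $0, L4  cond=T  regs=(0,3,3,12,23)
  step pc=2: xor  $1, $1, $1  regs=(0,0,3,12,23)
  step pc=4: addi  $2, $1, 14  regs=(0,0,14,12,23)
  step pc=5: slt  $3, $0, $2  regs=(0,0,14,1,23)
  step pc=6: bne  $0, $1, L10  cond=F  regs=(0,0,14,1,23)
  step pc=7: nor  $1, $2, $2  regs=(0,65521,14,1,23)
  step pc=8: sub  $1, $4, $0  regs=(0,23,14,1,23)
  step pc=9: slt  $1, $2, $0  regs=(0,0,14,1,23)
  step pc=10: nor  $4, $4, $0  regs=(0,0,14,1,65512)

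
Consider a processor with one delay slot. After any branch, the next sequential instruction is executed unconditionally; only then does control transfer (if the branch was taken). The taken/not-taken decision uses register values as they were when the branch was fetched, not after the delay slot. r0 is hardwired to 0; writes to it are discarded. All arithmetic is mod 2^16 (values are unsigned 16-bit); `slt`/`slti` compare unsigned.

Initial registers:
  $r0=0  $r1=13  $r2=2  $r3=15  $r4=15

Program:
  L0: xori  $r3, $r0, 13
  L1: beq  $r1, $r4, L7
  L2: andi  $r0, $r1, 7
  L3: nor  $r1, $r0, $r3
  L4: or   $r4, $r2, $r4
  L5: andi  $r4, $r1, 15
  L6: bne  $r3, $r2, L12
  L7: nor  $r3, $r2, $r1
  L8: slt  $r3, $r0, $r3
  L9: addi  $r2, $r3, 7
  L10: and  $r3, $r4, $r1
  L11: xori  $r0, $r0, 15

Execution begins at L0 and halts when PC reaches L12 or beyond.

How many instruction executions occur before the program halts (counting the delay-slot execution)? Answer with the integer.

#0 xori  $r3, $r0, 13 ; 0/13/2/13/15
#1 beq  $r1, $r4, L7 ; 0/13/2/13/15 ; →fallthru
#2 andi  $r0, $r1, 7 ; 0/13/2/13/15
#3 nor  $r1, $r0, $r3 ; 0/65522/2/13/15
#4 or   $r4, $r2, $r4 ; 0/65522/2/13/15
#5 andi  $r4, $r1, 15 ; 0/65522/2/13/2
#6 bne  $r3, $r2, L12 ; 0/65522/2/13/2 ; →target
#7 nor  $r3, $r2, $r1 ; 0/65522/2/13/2

8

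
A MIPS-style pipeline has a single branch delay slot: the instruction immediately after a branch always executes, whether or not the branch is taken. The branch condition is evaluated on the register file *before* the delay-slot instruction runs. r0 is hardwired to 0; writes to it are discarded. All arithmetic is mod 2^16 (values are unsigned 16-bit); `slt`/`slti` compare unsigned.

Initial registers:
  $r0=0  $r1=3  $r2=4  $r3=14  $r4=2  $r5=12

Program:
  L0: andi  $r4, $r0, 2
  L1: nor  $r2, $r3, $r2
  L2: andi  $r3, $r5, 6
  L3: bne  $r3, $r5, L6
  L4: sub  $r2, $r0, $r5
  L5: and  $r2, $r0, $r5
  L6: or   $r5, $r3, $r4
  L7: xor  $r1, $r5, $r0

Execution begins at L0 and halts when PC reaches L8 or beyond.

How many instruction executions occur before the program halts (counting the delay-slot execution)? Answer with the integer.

  step pc=0: andi  $r4, $r0, 2  regs=(0,3,4,14,0,12)
  step pc=1: nor  $r2, $r3, $r2  regs=(0,3,65521,14,0,12)
  step pc=2: andi  $r3, $r5, 6  regs=(0,3,65521,4,0,12)
  step pc=3: bne  $r3, $r5, L6  cond=T  regs=(0,3,65521,4,0,12)
  step pc=4: sub  $r2, $r0, $r5  regs=(0,3,65524,4,0,12)
  step pc=6: or   $r5, $r3, $r4  regs=(0,3,65524,4,0,4)
  step pc=7: xor  $r1, $r5, $r0  regs=(0,4,65524,4,0,4)

7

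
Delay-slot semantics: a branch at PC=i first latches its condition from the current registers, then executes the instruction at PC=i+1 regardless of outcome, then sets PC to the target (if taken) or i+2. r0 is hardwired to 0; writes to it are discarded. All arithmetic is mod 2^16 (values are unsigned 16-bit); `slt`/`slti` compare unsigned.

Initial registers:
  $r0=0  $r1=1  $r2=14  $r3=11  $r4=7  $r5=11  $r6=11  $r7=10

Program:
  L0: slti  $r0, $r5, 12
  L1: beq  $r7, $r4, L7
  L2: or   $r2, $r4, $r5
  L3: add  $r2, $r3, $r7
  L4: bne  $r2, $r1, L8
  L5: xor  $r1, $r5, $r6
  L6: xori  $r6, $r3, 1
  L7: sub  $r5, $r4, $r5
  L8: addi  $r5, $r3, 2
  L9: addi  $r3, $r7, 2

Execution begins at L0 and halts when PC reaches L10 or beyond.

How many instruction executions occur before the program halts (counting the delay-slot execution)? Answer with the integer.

PC=0  slti  $r0, $r5, 12     | $r0=0 $r1=1 $r2=14 $r3=11 $r4=7 $r5=11 $r6=11 $r7=10
PC=1  beq  $r7, $r4, L7      | $r0=0 $r1=1 $r2=14 $r3=11 $r4=7 $r5=11 $r6=11 $r7=10  [not taken]
PC=2  or   $r2, $r4, $r5     | $r0=0 $r1=1 $r2=15 $r3=11 $r4=7 $r5=11 $r6=11 $r7=10
PC=3  add  $r2, $r3, $r7     | $r0=0 $r1=1 $r2=21 $r3=11 $r4=7 $r5=11 $r6=11 $r7=10
PC=4  bne  $r2, $r1, L8      | $r0=0 $r1=1 $r2=21 $r3=11 $r4=7 $r5=11 $r6=11 $r7=10  [TAKEN]
PC=5  xor  $r1, $r5, $r6     | $r0=0 $r1=0 $r2=21 $r3=11 $r4=7 $r5=11 $r6=11 $r7=10
PC=8  addi  $r5, $r3, 2      | $r0=0 $r1=0 $r2=21 $r3=11 $r4=7 $r5=13 $r6=11 $r7=10
PC=9  addi  $r3, $r7, 2      | $r0=0 $r1=0 $r2=21 $r3=12 $r4=7 $r5=13 $r6=11 $r7=10

8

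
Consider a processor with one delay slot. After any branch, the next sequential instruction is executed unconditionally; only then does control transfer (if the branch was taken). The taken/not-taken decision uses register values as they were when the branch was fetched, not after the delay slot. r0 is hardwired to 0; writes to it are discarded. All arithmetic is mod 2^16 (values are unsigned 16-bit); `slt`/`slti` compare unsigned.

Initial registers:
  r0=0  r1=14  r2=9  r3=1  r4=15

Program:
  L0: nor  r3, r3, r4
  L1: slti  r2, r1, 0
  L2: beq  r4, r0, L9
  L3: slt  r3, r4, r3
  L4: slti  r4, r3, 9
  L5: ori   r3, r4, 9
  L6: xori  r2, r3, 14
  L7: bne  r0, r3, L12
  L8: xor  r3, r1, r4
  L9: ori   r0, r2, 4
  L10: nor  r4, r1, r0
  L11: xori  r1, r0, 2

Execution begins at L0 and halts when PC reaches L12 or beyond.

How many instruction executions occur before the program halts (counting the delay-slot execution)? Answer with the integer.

9

#0 nor  r3, r3, r4 ; 0/14/9/65520/15
#1 slti  r2, r1, 0 ; 0/14/0/65520/15
#2 beq  r4, r0, L9 ; 0/14/0/65520/15 ; →fallthru
#3 slt  r3, r4, r3 ; 0/14/0/1/15
#4 slti  r4, r3, 9 ; 0/14/0/1/1
#5 ori   r3, r4, 9 ; 0/14/0/9/1
#6 xori  r2, r3, 14 ; 0/14/7/9/1
#7 bne  r0, r3, L12 ; 0/14/7/9/1 ; →target
#8 xor  r3, r1, r4 ; 0/14/7/15/1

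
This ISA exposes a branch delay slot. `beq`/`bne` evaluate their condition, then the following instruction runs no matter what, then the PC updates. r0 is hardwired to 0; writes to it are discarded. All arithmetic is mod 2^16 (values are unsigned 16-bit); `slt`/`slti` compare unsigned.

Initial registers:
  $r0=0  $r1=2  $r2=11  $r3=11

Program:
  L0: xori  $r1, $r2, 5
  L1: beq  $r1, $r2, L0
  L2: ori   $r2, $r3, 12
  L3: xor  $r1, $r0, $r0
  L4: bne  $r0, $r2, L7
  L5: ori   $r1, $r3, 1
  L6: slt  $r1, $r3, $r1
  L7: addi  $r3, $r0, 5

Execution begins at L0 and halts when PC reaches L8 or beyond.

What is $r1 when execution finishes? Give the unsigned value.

PC=0  xori  $r1, $r2, 5      | $r0=0 $r1=14 $r2=11 $r3=11
PC=1  beq  $r1, $r2, L0      | $r0=0 $r1=14 $r2=11 $r3=11  [not taken]
PC=2  ori   $r2, $r3, 12     | $r0=0 $r1=14 $r2=15 $r3=11
PC=3  xor  $r1, $r0, $r0     | $r0=0 $r1=0 $r2=15 $r3=11
PC=4  bne  $r0, $r2, L7      | $r0=0 $r1=0 $r2=15 $r3=11  [TAKEN]
PC=5  ori   $r1, $r3, 1      | $r0=0 $r1=11 $r2=15 $r3=11
PC=7  addi  $r3, $r0, 5      | $r0=0 $r1=11 $r2=15 $r3=5

11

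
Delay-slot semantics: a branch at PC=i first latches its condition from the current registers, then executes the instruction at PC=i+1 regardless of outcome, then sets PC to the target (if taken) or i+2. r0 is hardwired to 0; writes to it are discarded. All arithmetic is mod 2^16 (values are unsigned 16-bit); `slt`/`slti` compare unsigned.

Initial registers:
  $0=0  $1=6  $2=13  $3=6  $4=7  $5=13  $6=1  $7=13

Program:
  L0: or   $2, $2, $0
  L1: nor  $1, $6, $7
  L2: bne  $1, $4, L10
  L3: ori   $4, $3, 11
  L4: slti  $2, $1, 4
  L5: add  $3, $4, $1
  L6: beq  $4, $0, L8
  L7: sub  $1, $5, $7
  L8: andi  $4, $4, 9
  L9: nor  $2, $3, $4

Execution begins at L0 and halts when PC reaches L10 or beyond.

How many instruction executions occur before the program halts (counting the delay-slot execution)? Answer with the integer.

[0] or   $2, $2, $0  →  {$0:0, $1:6, $2:13, $3:6, $4:7, $5:13, $6:1, $7:13}
[1] nor  $1, $6, $7  →  {$0:0, $1:65522, $2:13, $3:6, $4:7, $5:13, $6:1, $7:13}
[2] bne  $1, $4, L10  →  {$0:0, $1:65522, $2:13, $3:6, $4:7, $5:13, $6:1, $7:13}  ⟨branch taken⟩
[3] ori   $4, $3, 11  →  {$0:0, $1:65522, $2:13, $3:6, $4:15, $5:13, $6:1, $7:13}

4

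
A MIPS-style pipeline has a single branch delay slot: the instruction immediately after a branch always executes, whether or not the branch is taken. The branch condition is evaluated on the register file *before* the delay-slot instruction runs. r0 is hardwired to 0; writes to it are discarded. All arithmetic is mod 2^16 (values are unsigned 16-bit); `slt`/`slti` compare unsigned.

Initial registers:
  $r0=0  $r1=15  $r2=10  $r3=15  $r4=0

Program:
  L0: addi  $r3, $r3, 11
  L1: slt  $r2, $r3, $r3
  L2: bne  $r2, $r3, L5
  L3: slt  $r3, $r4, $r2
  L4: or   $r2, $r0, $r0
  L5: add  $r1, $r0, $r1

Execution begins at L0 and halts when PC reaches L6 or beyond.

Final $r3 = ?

0

  step pc=0: addi  $r3, $r3, 11  regs=(0,15,10,26,0)
  step pc=1: slt  $r2, $r3, $r3  regs=(0,15,0,26,0)
  step pc=2: bne  $r2, $r3, L5  cond=T  regs=(0,15,0,26,0)
  step pc=3: slt  $r3, $r4, $r2  regs=(0,15,0,0,0)
  step pc=5: add  $r1, $r0, $r1  regs=(0,15,0,0,0)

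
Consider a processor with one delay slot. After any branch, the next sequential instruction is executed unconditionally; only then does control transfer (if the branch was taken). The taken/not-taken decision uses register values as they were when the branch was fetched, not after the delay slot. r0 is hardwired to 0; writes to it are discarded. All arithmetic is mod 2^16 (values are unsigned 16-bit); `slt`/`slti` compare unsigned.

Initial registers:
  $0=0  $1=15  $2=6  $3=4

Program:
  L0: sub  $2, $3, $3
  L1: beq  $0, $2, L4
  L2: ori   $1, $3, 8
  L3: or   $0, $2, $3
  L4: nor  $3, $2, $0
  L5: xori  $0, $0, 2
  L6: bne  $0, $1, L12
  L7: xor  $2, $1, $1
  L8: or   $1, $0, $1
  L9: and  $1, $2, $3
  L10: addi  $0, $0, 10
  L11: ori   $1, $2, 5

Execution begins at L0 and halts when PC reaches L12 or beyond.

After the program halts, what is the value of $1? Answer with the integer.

12

#0 sub  $2, $3, $3 ; 0/15/0/4
#1 beq  $0, $2, L4 ; 0/15/0/4 ; →target
#2 ori   $1, $3, 8 ; 0/12/0/4
#4 nor  $3, $2, $0 ; 0/12/0/65535
#5 xori  $0, $0, 2 ; 0/12/0/65535
#6 bne  $0, $1, L12 ; 0/12/0/65535 ; →target
#7 xor  $2, $1, $1 ; 0/12/0/65535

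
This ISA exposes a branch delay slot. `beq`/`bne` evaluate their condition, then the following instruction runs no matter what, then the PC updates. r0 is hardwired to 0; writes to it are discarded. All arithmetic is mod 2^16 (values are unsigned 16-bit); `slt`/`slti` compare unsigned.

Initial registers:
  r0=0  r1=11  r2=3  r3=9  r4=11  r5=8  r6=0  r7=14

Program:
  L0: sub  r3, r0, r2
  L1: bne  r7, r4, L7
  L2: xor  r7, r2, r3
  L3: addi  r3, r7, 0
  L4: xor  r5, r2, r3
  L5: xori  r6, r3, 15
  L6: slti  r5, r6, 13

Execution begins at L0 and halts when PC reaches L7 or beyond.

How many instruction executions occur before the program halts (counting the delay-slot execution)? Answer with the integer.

PC=0  sub  r3, r0, r2        | r0=0 r1=11 r2=3 r3=65533 r4=11 r5=8 r6=0 r7=14
PC=1  bne  r7, r4, L7        | r0=0 r1=11 r2=3 r3=65533 r4=11 r5=8 r6=0 r7=14  [TAKEN]
PC=2  xor  r7, r2, r3        | r0=0 r1=11 r2=3 r3=65533 r4=11 r5=8 r6=0 r7=65534

3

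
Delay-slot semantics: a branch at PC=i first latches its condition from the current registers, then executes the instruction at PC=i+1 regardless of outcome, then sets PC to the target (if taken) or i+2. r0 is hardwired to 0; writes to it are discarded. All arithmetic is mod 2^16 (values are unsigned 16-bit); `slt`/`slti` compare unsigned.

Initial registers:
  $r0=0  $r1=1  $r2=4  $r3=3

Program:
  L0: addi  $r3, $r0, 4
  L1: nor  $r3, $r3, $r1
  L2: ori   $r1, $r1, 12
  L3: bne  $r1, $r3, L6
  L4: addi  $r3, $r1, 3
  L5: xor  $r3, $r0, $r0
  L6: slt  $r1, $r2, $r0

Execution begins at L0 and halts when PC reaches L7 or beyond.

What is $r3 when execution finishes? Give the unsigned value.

PC=0  addi  $r3, $r0, 4      | $r0=0 $r1=1 $r2=4 $r3=4
PC=1  nor  $r3, $r3, $r1     | $r0=0 $r1=1 $r2=4 $r3=65530
PC=2  ori   $r1, $r1, 12     | $r0=0 $r1=13 $r2=4 $r3=65530
PC=3  bne  $r1, $r3, L6      | $r0=0 $r1=13 $r2=4 $r3=65530  [TAKEN]
PC=4  addi  $r3, $r1, 3      | $r0=0 $r1=13 $r2=4 $r3=16
PC=6  slt  $r1, $r2, $r0     | $r0=0 $r1=0 $r2=4 $r3=16

16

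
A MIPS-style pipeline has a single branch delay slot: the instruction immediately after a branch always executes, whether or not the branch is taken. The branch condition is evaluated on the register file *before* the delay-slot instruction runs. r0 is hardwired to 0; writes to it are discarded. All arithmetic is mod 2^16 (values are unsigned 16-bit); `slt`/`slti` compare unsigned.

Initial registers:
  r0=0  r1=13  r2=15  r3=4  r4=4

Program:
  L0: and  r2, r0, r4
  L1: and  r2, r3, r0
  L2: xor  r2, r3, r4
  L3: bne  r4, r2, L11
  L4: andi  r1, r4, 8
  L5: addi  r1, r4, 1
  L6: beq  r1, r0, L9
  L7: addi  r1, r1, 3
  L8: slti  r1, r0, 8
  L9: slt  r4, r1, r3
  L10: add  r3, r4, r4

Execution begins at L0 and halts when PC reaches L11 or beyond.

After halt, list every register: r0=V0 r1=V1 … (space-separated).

r0=0 r1=0 r2=0 r3=4 r4=4

PC=0  and  r2, r0, r4        | r0=0 r1=13 r2=0 r3=4 r4=4
PC=1  and  r2, r3, r0        | r0=0 r1=13 r2=0 r3=4 r4=4
PC=2  xor  r2, r3, r4        | r0=0 r1=13 r2=0 r3=4 r4=4
PC=3  bne  r4, r2, L11       | r0=0 r1=13 r2=0 r3=4 r4=4  [TAKEN]
PC=4  andi  r1, r4, 8        | r0=0 r1=0 r2=0 r3=4 r4=4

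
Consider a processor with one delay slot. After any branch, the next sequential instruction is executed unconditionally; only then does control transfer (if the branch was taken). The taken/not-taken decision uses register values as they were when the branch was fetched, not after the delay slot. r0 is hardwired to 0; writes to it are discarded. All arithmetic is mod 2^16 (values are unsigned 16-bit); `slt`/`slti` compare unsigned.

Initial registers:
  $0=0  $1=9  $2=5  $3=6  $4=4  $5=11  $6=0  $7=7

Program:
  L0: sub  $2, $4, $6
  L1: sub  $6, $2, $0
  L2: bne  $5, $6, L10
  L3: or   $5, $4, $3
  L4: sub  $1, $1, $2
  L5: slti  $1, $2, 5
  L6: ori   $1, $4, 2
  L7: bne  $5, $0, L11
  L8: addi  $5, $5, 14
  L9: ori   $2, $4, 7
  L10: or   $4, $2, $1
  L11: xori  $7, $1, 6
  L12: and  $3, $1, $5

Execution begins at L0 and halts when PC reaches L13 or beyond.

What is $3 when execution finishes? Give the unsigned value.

  step pc=0: sub  $2, $4, $6  regs=(0,9,4,6,4,11,0,7)
  step pc=1: sub  $6, $2, $0  regs=(0,9,4,6,4,11,4,7)
  step pc=2: bne  $5, $6, L10  cond=T  regs=(0,9,4,6,4,11,4,7)
  step pc=3: or   $5, $4, $3  regs=(0,9,4,6,4,6,4,7)
  step pc=10: or   $4, $2, $1  regs=(0,9,4,6,13,6,4,7)
  step pc=11: xori  $7, $1, 6  regs=(0,9,4,6,13,6,4,15)
  step pc=12: and  $3, $1, $5  regs=(0,9,4,0,13,6,4,15)

0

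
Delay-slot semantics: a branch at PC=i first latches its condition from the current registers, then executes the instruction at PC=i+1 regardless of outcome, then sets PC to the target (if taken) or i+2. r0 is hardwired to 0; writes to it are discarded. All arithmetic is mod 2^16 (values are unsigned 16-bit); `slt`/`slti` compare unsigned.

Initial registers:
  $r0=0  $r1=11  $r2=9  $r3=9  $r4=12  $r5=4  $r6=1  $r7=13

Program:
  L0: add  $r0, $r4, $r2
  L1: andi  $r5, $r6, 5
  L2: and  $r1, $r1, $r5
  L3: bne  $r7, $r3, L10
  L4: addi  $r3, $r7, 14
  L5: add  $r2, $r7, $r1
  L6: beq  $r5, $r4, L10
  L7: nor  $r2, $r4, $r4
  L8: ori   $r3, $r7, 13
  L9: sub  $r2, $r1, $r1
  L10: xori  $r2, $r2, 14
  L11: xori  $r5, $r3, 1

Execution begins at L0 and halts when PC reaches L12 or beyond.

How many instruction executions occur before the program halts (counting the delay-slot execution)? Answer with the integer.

#0 add  $r0, $r4, $r2 ; 0/11/9/9/12/4/1/13
#1 andi  $r5, $r6, 5 ; 0/11/9/9/12/1/1/13
#2 and  $r1, $r1, $r5 ; 0/1/9/9/12/1/1/13
#3 bne  $r7, $r3, L10 ; 0/1/9/9/12/1/1/13 ; →target
#4 addi  $r3, $r7, 14 ; 0/1/9/27/12/1/1/13
#10 xori  $r2, $r2, 14 ; 0/1/7/27/12/1/1/13
#11 xori  $r5, $r3, 1 ; 0/1/7/27/12/26/1/13

7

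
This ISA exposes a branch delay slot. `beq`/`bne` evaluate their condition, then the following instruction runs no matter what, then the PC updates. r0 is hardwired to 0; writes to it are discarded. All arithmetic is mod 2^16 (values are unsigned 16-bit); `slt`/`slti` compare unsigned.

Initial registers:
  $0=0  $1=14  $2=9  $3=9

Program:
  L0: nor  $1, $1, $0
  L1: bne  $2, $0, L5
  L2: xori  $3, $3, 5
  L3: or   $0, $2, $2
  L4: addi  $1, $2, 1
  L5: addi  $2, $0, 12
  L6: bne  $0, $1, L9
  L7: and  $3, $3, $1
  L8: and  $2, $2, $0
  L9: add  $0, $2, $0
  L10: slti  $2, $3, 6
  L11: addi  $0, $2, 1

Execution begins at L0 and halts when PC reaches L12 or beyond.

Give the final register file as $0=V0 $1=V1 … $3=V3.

PC=0  nor  $1, $1, $0        | $0=0 $1=65521 $2=9 $3=9
PC=1  bne  $2, $0, L5        | $0=0 $1=65521 $2=9 $3=9  [TAKEN]
PC=2  xori  $3, $3, 5        | $0=0 $1=65521 $2=9 $3=12
PC=5  addi  $2, $0, 12       | $0=0 $1=65521 $2=12 $3=12
PC=6  bne  $0, $1, L9        | $0=0 $1=65521 $2=12 $3=12  [TAKEN]
PC=7  and  $3, $3, $1        | $0=0 $1=65521 $2=12 $3=0
PC=9  add  $0, $2, $0        | $0=0 $1=65521 $2=12 $3=0
PC=10 slti  $2, $3, 6        | $0=0 $1=65521 $2=1 $3=0
PC=11 addi  $0, $2, 1        | $0=0 $1=65521 $2=1 $3=0

$0=0 $1=65521 $2=1 $3=0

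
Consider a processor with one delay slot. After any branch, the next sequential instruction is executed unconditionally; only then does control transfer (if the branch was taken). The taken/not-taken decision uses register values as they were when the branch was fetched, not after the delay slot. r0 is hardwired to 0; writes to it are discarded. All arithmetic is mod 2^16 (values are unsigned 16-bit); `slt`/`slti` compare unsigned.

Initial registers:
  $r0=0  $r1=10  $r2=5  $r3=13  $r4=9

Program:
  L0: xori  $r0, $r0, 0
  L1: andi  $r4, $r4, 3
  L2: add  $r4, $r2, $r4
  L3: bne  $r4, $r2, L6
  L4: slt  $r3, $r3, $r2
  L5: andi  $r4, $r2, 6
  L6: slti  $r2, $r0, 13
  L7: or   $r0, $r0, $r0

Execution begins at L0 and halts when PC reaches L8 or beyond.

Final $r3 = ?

PC=0  xori  $r0, $r0, 0      | $r0=0 $r1=10 $r2=5 $r3=13 $r4=9
PC=1  andi  $r4, $r4, 3      | $r0=0 $r1=10 $r2=5 $r3=13 $r4=1
PC=2  add  $r4, $r2, $r4     | $r0=0 $r1=10 $r2=5 $r3=13 $r4=6
PC=3  bne  $r4, $r2, L6      | $r0=0 $r1=10 $r2=5 $r3=13 $r4=6  [TAKEN]
PC=4  slt  $r3, $r3, $r2     | $r0=0 $r1=10 $r2=5 $r3=0 $r4=6
PC=6  slti  $r2, $r0, 13     | $r0=0 $r1=10 $r2=1 $r3=0 $r4=6
PC=7  or   $r0, $r0, $r0     | $r0=0 $r1=10 $r2=1 $r3=0 $r4=6

0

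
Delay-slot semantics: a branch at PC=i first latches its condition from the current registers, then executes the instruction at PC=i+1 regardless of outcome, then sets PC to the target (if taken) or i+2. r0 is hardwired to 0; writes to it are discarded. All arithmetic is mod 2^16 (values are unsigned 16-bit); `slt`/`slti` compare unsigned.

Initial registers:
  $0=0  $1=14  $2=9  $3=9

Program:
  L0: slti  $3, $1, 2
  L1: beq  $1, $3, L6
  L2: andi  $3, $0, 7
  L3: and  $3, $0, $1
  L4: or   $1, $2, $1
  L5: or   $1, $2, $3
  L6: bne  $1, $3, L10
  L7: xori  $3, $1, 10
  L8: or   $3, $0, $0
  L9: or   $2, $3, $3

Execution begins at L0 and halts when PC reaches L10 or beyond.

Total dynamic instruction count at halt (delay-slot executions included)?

  step pc=0: slti  $3, $1, 2  regs=(0,14,9,0)
  step pc=1: beq  $1, $3, L6  cond=F  regs=(0,14,9,0)
  step pc=2: andi  $3, $0, 7  regs=(0,14,9,0)
  step pc=3: and  $3, $0, $1  regs=(0,14,9,0)
  step pc=4: or   $1, $2, $1  regs=(0,15,9,0)
  step pc=5: or   $1, $2, $3  regs=(0,9,9,0)
  step pc=6: bne  $1, $3, L10  cond=T  regs=(0,9,9,0)
  step pc=7: xori  $3, $1, 10  regs=(0,9,9,3)

8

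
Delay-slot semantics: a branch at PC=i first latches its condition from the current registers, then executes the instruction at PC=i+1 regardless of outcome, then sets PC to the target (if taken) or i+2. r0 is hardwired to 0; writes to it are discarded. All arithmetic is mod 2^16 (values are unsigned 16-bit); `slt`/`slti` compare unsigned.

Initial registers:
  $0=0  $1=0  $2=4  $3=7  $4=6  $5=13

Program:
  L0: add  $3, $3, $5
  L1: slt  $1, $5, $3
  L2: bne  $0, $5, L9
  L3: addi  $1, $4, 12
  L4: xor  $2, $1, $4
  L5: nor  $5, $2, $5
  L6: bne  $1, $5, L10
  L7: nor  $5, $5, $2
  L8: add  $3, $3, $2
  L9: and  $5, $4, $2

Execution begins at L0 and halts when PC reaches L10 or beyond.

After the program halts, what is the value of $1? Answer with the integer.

18

  step pc=0: add  $3, $3, $5  regs=(0,0,4,20,6,13)
  step pc=1: slt  $1, $5, $3  regs=(0,1,4,20,6,13)
  step pc=2: bne  $0, $5, L9  cond=T  regs=(0,1,4,20,6,13)
  step pc=3: addi  $1, $4, 12  regs=(0,18,4,20,6,13)
  step pc=9: and  $5, $4, $2  regs=(0,18,4,20,6,4)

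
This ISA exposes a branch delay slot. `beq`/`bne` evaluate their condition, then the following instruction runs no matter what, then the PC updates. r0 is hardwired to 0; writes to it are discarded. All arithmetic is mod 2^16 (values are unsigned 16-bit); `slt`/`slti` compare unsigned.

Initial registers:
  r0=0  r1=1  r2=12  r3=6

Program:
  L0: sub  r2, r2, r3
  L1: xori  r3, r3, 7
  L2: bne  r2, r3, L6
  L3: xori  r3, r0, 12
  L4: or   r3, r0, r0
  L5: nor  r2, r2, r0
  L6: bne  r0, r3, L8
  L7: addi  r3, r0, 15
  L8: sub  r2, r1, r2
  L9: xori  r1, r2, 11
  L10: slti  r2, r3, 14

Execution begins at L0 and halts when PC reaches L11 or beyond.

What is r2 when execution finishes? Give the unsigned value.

PC=0  sub  r2, r2, r3        | r0=0 r1=1 r2=6 r3=6
PC=1  xori  r3, r3, 7        | r0=0 r1=1 r2=6 r3=1
PC=2  bne  r2, r3, L6        | r0=0 r1=1 r2=6 r3=1  [TAKEN]
PC=3  xori  r3, r0, 12       | r0=0 r1=1 r2=6 r3=12
PC=6  bne  r0, r3, L8        | r0=0 r1=1 r2=6 r3=12  [TAKEN]
PC=7  addi  r3, r0, 15       | r0=0 r1=1 r2=6 r3=15
PC=8  sub  r2, r1, r2        | r0=0 r1=1 r2=65531 r3=15
PC=9  xori  r1, r2, 11       | r0=0 r1=65520 r2=65531 r3=15
PC=10 slti  r2, r3, 14       | r0=0 r1=65520 r2=0 r3=15

0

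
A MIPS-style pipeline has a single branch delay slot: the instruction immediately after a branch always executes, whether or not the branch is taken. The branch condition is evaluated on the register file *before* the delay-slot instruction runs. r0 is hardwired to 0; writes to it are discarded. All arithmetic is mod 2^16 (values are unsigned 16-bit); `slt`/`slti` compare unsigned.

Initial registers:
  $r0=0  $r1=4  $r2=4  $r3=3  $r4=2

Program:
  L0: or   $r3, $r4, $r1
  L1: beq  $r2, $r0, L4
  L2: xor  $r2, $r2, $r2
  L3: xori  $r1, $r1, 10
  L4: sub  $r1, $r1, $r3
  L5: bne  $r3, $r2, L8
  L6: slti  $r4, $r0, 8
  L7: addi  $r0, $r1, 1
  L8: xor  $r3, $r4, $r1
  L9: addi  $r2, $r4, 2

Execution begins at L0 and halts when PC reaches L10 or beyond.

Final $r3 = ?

#0 or   $r3, $r4, $r1 ; 0/4/4/6/2
#1 beq  $r2, $r0, L4 ; 0/4/4/6/2 ; →fallthru
#2 xor  $r2, $r2, $r2 ; 0/4/0/6/2
#3 xori  $r1, $r1, 10 ; 0/14/0/6/2
#4 sub  $r1, $r1, $r3 ; 0/8/0/6/2
#5 bne  $r3, $r2, L8 ; 0/8/0/6/2 ; →target
#6 slti  $r4, $r0, 8 ; 0/8/0/6/1
#8 xor  $r3, $r4, $r1 ; 0/8/0/9/1
#9 addi  $r2, $r4, 2 ; 0/8/3/9/1

9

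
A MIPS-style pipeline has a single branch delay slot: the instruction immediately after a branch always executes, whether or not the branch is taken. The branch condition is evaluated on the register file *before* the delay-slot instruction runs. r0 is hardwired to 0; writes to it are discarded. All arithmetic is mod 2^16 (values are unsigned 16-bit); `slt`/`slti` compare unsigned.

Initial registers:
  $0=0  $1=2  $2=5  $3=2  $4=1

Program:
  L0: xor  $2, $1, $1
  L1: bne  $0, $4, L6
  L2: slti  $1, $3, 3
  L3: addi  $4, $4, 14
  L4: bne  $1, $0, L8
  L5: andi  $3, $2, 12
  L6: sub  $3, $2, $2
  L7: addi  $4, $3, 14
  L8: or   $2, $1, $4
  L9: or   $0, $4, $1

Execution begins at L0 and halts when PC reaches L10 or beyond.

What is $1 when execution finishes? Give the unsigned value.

1

PC=0  xor  $2, $1, $1        | $0=0 $1=2 $2=0 $3=2 $4=1
PC=1  bne  $0, $4, L6        | $0=0 $1=2 $2=0 $3=2 $4=1  [TAKEN]
PC=2  slti  $1, $3, 3        | $0=0 $1=1 $2=0 $3=2 $4=1
PC=6  sub  $3, $2, $2        | $0=0 $1=1 $2=0 $3=0 $4=1
PC=7  addi  $4, $3, 14       | $0=0 $1=1 $2=0 $3=0 $4=14
PC=8  or   $2, $1, $4        | $0=0 $1=1 $2=15 $3=0 $4=14
PC=9  or   $0, $4, $1        | $0=0 $1=1 $2=15 $3=0 $4=14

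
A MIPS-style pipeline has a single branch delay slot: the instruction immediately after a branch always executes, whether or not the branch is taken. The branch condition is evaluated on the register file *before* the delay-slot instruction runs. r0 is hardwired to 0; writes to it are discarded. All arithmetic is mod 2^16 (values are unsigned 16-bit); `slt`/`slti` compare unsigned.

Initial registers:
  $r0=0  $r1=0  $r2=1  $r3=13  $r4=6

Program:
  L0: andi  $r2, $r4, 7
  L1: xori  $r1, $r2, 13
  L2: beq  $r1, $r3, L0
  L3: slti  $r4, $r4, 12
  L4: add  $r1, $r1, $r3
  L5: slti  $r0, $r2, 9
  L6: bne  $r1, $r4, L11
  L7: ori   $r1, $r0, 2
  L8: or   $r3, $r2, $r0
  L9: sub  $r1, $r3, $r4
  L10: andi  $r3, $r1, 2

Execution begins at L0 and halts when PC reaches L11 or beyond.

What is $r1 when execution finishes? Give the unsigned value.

2

[0] andi  $r2, $r4, 7  →  {$r0:0, $r1:0, $r2:6, $r3:13, $r4:6}
[1] xori  $r1, $r2, 13  →  {$r0:0, $r1:11, $r2:6, $r3:13, $r4:6}
[2] beq  $r1, $r3, L0  →  {$r0:0, $r1:11, $r2:6, $r3:13, $r4:6}  ⟨branch fallthrough⟩
[3] slti  $r4, $r4, 12  →  {$r0:0, $r1:11, $r2:6, $r3:13, $r4:1}
[4] add  $r1, $r1, $r3  →  {$r0:0, $r1:24, $r2:6, $r3:13, $r4:1}
[5] slti  $r0, $r2, 9  →  {$r0:0, $r1:24, $r2:6, $r3:13, $r4:1}
[6] bne  $r1, $r4, L11  →  {$r0:0, $r1:24, $r2:6, $r3:13, $r4:1}  ⟨branch taken⟩
[7] ori   $r1, $r0, 2  →  {$r0:0, $r1:2, $r2:6, $r3:13, $r4:1}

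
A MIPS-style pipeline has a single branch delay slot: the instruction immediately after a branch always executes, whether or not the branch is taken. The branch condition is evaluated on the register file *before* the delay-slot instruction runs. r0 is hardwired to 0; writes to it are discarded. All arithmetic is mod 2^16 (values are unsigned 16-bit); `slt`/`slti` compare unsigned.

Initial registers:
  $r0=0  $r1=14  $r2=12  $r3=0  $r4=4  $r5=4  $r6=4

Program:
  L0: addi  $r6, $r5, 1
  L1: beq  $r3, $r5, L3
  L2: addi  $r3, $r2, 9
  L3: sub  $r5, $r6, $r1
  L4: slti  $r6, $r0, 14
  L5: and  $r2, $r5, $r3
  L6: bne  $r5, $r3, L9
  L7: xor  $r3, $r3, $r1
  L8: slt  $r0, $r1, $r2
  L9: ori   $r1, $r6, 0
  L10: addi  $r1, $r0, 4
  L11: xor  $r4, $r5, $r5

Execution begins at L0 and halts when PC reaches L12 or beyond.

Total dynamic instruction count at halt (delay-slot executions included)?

#0 addi  $r6, $r5, 1 ; 0/14/12/0/4/4/5
#1 beq  $r3, $r5, L3 ; 0/14/12/0/4/4/5 ; →fallthru
#2 addi  $r3, $r2, 9 ; 0/14/12/21/4/4/5
#3 sub  $r5, $r6, $r1 ; 0/14/12/21/4/65527/5
#4 slti  $r6, $r0, 14 ; 0/14/12/21/4/65527/1
#5 and  $r2, $r5, $r3 ; 0/14/21/21/4/65527/1
#6 bne  $r5, $r3, L9 ; 0/14/21/21/4/65527/1 ; →target
#7 xor  $r3, $r3, $r1 ; 0/14/21/27/4/65527/1
#9 ori   $r1, $r6, 0 ; 0/1/21/27/4/65527/1
#10 addi  $r1, $r0, 4 ; 0/4/21/27/4/65527/1
#11 xor  $r4, $r5, $r5 ; 0/4/21/27/0/65527/1

11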